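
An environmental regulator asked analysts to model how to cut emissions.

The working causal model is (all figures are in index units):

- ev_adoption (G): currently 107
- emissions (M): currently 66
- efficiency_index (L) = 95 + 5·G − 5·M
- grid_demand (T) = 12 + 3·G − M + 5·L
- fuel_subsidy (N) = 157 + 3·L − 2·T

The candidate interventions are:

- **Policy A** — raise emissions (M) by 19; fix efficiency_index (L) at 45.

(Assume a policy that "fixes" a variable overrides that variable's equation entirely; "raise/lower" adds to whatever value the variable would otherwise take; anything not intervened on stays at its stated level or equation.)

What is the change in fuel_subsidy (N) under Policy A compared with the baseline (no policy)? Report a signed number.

Baseline:
  G = 107
  M = 66
  L = 95 + 5·107 − 5·66 = 300
  T = 12 + 3·107 − 66 + 5·300 = 1767
  N = 157 + 3·300 − 2·1767 = -2477
Policy A (M + 19, L := 45):
  G = 107
  M = 66 + 19 = 85
  L = 45
  T = 12 + 3·107 − 85 + 5·45 = 473
  N = 157 + 3·45 − 2·473 = -654
Change in N: -654 − (-2477) = 1823

1823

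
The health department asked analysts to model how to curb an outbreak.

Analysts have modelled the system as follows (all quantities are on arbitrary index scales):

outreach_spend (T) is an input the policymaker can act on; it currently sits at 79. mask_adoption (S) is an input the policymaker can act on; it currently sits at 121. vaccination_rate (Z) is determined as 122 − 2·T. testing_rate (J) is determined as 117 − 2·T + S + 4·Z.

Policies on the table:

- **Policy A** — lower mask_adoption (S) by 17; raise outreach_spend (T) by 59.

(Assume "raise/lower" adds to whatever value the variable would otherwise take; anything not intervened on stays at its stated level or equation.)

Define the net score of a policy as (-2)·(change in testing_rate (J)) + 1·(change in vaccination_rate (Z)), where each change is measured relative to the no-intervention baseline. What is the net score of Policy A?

Baseline:
  T = 79
  S = 121
  Z = 122 − 2·79 = -36
  J = 117 − 2·79 + 121 + 4·(-36) = -64
Policy A (S − 17, T + 59):
  T = 79 + 59 = 138
  S = 121 − 17 = 104
  Z = 122 − 2·138 = -154
  J = 117 − 2·138 + 104 + 4·(-154) = -671
ΔJ = -671 − (-64) = -607; ΔZ = -154 − (-36) = -118
Score = (-2)·(-607) + 1·(-118) = 1096

1096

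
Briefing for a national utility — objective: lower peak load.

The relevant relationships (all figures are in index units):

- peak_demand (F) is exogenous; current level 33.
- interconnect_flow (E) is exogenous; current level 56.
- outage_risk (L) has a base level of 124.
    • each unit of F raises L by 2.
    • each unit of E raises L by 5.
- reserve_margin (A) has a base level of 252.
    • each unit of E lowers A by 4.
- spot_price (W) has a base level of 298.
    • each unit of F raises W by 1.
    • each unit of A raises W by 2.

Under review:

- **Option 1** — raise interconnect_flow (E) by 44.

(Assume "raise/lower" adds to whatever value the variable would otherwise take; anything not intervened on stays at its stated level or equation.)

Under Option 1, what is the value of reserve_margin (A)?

Option 1 (E + 44):
  E = 56 + 44 = 100
  A = 252 − 4·100 = -148

-148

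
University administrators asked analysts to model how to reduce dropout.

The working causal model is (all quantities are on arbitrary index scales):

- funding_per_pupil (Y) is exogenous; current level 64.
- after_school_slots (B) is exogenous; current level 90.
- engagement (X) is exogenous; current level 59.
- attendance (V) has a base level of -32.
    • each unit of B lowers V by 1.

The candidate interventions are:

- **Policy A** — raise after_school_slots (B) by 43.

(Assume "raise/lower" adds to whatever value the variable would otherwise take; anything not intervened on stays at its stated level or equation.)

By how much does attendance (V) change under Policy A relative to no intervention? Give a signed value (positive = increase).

-43

Baseline:
  B = 90
  V = -32 − 90 = -122
Policy A (B + 43):
  B = 90 + 43 = 133
  V = -32 − 133 = -165
Change in V: -165 − (-122) = -43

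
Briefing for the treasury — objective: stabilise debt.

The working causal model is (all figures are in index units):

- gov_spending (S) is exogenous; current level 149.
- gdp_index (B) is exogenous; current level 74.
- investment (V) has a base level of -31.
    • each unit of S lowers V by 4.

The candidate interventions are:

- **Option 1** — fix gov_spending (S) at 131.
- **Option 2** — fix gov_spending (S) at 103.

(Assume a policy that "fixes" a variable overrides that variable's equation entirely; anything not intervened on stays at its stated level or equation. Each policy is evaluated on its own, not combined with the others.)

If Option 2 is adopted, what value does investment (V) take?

Option 2 (S := 103):
  S = 103
  V = -31 − 4·103 = -443

-443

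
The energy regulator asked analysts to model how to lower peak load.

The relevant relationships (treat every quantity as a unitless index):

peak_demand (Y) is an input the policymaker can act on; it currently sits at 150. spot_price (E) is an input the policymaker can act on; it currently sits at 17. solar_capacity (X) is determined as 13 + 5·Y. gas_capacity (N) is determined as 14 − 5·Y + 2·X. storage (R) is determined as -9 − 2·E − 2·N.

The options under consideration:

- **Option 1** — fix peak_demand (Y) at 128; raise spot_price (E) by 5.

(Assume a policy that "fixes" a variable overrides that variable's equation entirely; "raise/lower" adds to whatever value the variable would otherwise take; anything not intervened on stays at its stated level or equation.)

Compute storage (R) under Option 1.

Option 1 (Y := 128, E + 5):
  Y = 128
  E = 17 + 5 = 22
  X = 13 + 5·128 = 653
  N = 14 − 5·128 + 2·653 = 680
  R = -9 − 2·22 − 2·680 = -1413

-1413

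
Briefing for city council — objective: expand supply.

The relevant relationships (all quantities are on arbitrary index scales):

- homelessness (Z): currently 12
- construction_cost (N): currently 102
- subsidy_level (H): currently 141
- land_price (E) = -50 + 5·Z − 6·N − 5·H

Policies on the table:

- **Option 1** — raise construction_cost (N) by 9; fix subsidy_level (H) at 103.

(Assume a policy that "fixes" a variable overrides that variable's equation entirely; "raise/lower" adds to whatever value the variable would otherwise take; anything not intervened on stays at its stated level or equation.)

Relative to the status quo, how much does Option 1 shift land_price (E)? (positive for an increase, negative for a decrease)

Baseline:
  Z = 12
  N = 102
  H = 141
  E = -50 + 5·12 − 6·102 − 5·141 = -1307
Option 1 (N + 9, H := 103):
  Z = 12
  N = 102 + 9 = 111
  H = 103
  E = -50 + 5·12 − 6·111 − 5·103 = -1171
Change in E: -1171 − (-1307) = 136

136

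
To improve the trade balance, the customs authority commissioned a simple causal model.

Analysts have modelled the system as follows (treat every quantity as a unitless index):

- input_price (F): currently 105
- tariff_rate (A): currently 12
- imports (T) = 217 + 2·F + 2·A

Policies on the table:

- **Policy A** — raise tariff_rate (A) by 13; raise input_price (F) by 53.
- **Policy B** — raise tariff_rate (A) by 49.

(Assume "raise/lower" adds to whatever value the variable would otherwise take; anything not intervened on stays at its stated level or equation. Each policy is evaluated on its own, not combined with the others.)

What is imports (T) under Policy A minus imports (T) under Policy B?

34

Policy A (A + 13, F + 53):
  F = 105 + 53 = 158
  A = 12 + 13 = 25
  T = 217 + 2·158 + 2·25 = 583
Policy B (A + 49):
  F = 105
  A = 12 + 49 = 61
  T = 217 + 2·105 + 2·61 = 549
T: 583 − 549 = 34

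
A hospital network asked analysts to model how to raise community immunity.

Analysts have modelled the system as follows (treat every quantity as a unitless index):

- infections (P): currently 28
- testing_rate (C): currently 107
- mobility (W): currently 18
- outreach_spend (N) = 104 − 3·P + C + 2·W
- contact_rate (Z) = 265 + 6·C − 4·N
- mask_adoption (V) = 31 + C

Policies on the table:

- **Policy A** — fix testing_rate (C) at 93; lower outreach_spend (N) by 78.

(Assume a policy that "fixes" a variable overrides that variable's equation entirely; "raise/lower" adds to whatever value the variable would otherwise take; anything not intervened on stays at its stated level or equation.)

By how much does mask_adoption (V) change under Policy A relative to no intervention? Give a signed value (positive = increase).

-14

Baseline:
  C = 107
  V = 31 + 107 = 138
Policy A (C := 93, N − 78):
  C = 93
  V = 31 + 93 = 124
Change in V: 124 − 138 = -14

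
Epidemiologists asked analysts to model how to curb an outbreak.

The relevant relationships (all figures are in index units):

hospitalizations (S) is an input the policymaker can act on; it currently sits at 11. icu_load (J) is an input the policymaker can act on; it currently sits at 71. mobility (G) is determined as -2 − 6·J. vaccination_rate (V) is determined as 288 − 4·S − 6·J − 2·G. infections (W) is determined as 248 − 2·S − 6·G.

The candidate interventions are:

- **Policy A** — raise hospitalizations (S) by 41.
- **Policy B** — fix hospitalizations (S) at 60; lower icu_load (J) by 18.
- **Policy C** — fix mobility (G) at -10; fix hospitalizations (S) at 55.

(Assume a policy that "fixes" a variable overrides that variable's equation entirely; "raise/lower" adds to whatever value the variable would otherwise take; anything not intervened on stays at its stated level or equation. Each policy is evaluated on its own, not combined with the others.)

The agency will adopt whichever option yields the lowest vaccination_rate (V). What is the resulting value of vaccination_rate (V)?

Policy A (S + 41):
  S = 11 + 41 = 52
  J = 71
  G = -2 − 6·71 = -428
  V = 288 − 4·52 − 6·71 − 2·(-428) = 510
Policy B (S := 60, J − 18):
  S = 60
  J = 71 − 18 = 53
  G = -2 − 6·53 = -320
  V = 288 − 4·60 − 6·53 − 2·(-320) = 370
Policy C (G := -10, S := 55):
  S = 55
  J = 71
  G = -10
  V = 288 − 4·55 − 6·71 − 2·(-10) = -338
Comparing — Policy A: V=510, Policy B: V=370, Policy C: V=-338. Lowest is -338 (Policy C).

-338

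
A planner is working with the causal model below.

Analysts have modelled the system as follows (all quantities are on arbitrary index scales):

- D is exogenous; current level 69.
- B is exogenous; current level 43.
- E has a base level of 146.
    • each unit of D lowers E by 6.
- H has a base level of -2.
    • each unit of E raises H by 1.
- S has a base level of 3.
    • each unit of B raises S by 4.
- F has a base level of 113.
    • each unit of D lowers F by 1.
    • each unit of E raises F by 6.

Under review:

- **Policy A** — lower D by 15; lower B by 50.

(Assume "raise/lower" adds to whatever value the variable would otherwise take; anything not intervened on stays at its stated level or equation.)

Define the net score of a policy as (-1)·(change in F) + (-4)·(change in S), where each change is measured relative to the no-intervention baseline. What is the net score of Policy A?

245

Baseline:
  D = 69
  B = 43
  E = 146 − 6·69 = -268
  S = 3 + 4·43 = 175
  F = 113 − 69 + 6·(-268) = -1564
Policy A (D − 15, B − 50):
  D = 69 − 15 = 54
  B = 43 − 50 = -7
  E = 146 − 6·54 = -178
  S = 3 + 4·(-7) = -25
  F = 113 − 54 + 6·(-178) = -1009
ΔF = -1009 − (-1564) = 555; ΔS = -25 − 175 = -200
Score = (-1)·555 + (-4)·(-200) = 245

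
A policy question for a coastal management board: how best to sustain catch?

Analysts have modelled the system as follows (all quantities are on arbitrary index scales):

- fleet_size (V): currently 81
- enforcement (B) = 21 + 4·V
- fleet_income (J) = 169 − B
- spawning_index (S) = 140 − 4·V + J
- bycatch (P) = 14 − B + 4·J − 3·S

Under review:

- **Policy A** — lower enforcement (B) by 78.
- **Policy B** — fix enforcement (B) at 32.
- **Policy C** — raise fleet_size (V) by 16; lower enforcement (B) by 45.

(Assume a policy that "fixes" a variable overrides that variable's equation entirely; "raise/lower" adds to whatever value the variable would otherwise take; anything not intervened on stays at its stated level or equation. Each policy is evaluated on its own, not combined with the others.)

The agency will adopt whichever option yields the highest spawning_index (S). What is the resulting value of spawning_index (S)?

-47

Policy A (B − 78):
  V = 81
  B = 21 + 4·81 (−78 from intervention) = 267
  J = 169 − 267 = -98
  S = 140 − 4·81 + (-98) = -282
Policy B (B := 32):
  V = 81
  B = 32
  J = 169 − 32 = 137
  S = 140 − 4·81 + 137 = -47
Policy C (V + 16, B − 45):
  V = 81 + 16 = 97
  B = 21 + 4·97 (−45 from intervention) = 364
  J = 169 − 364 = -195
  S = 140 − 4·97 + (-195) = -443
Comparing — Policy A: S=-282, Policy B: S=-47, Policy C: S=-443. Highest is -47 (Policy B).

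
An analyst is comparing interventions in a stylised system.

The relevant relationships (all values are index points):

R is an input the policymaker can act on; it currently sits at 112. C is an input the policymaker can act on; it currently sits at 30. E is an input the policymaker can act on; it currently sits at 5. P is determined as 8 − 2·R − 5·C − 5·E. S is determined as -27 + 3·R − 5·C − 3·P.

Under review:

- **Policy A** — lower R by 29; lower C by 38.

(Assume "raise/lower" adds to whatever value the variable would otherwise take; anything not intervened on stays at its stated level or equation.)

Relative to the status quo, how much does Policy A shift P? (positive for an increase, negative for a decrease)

Baseline:
  R = 112
  C = 30
  E = 5
  P = 8 − 2·112 − 5·30 − 5·5 = -391
Policy A (R − 29, C − 38):
  R = 112 − 29 = 83
  C = 30 − 38 = -8
  E = 5
  P = 8 − 2·83 − 5·(-8) − 5·5 = -143
Change in P: -143 − (-391) = 248

248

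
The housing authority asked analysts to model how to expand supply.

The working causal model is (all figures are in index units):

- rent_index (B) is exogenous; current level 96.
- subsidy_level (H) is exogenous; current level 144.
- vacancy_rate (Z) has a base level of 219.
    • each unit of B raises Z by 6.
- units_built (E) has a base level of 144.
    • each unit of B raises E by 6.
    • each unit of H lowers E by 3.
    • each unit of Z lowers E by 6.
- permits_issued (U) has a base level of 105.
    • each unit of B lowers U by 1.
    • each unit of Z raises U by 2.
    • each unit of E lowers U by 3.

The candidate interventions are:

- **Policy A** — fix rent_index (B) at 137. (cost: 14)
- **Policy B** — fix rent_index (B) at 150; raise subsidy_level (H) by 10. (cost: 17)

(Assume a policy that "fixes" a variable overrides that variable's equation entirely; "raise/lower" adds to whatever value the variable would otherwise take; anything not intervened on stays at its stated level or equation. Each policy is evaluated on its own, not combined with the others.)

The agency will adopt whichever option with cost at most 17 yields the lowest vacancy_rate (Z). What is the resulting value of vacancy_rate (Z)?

Policy A (B := 137):
  B = 137
  Z = 219 + 6·137 = 1041
Policy B (B := 150, H + 10):
  B = 150
  Z = 219 + 6·150 = 1119
Comparing — Policy A: Z=1041, Policy B: Z=1119. Lowest is 1041 (Policy A).

1041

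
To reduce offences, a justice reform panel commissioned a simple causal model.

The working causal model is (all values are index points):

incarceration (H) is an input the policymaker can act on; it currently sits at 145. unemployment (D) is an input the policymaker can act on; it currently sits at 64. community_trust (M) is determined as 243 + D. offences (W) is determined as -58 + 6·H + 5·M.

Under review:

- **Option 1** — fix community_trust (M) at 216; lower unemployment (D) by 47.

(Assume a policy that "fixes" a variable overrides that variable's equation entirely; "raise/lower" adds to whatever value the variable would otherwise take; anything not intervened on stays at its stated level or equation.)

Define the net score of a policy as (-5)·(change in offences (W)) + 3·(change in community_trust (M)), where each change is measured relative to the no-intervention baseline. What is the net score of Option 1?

2002

Baseline:
  H = 145
  D = 64
  M = 243 + 64 = 307
  W = -58 + 6·145 + 5·307 = 2347
Option 1 (M := 216, D − 47):
  H = 145
  D = 64 − 47 = 17
  M = 216
  W = -58 + 6·145 + 5·216 = 1892
ΔW = 1892 − 2347 = -455; ΔM = 216 − 307 = -91
Score = (-5)·(-455) + 3·(-91) = 2002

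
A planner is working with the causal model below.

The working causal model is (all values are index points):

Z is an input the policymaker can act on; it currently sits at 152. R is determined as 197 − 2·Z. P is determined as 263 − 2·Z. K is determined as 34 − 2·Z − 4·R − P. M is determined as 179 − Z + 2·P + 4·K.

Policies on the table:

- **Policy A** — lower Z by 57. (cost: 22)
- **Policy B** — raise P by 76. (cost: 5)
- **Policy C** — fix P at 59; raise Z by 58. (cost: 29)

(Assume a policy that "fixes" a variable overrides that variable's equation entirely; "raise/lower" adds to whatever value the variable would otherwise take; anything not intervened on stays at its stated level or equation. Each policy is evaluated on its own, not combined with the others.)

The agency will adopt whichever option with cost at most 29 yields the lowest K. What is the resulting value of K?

Policy A (Z − 57):
  Z = 152 − 57 = 95
  R = 197 − 2·95 = 7
  P = 263 − 2·95 = 73
  K = 34 − 2·95 − 4·7 − 73 = -257
Policy B (P + 76):
  Z = 152
  R = 197 − 2·152 = -107
  P = 263 − 2·152 (+76 from intervention) = 35
  K = 34 − 2·152 − 4·(-107) − 35 = 123
Policy C (P := 59, Z + 58):
  Z = 152 + 58 = 210
  R = 197 − 2·210 = -223
  P = 59
  K = 34 − 2·210 − 4·(-223) − 59 = 447
Comparing — Policy A: K=-257, Policy B: K=123, Policy C: K=447. Lowest is -257 (Policy A).

-257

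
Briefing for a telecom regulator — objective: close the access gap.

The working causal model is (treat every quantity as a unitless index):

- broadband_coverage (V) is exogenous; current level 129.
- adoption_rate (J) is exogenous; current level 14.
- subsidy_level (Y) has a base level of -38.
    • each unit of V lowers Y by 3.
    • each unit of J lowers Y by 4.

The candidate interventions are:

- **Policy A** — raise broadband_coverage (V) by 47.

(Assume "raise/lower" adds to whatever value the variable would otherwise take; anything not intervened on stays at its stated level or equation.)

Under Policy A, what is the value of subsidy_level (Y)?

Policy A (V + 47):
  V = 129 + 47 = 176
  J = 14
  Y = -38 − 3·176 − 4·14 = -622

-622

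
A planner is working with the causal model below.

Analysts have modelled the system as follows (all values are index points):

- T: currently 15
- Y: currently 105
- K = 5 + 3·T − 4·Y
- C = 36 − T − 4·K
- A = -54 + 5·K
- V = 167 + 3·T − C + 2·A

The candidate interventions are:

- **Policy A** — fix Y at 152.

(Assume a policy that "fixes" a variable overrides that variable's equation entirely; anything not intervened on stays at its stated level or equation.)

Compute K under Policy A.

-558

Policy A (Y := 152):
  T = 15
  Y = 152
  K = 5 + 3·15 − 4·152 = -558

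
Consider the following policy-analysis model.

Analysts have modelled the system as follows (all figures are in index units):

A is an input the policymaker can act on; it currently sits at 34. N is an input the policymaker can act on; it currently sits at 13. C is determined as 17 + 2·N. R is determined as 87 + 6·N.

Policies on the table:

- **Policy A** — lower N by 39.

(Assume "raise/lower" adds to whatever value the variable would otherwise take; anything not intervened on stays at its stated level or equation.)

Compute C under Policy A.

Policy A (N − 39):
  N = 13 − 39 = -26
  C = 17 + 2·(-26) = -35

-35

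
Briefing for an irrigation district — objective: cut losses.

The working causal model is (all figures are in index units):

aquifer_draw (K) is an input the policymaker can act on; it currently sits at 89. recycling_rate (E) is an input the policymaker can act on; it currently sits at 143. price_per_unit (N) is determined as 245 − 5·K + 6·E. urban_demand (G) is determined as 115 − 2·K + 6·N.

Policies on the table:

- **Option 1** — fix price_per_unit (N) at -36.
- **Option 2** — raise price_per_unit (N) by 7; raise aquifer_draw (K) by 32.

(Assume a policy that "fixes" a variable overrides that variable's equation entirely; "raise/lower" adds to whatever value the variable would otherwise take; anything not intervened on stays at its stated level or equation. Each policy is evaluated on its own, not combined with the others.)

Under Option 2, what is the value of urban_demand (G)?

2903

Option 2 (N + 7, K + 32):
  K = 89 + 32 = 121
  E = 143
  N = 245 − 5·121 + 6·143 (+7 from intervention) = 505
  G = 115 − 2·121 + 6·505 = 2903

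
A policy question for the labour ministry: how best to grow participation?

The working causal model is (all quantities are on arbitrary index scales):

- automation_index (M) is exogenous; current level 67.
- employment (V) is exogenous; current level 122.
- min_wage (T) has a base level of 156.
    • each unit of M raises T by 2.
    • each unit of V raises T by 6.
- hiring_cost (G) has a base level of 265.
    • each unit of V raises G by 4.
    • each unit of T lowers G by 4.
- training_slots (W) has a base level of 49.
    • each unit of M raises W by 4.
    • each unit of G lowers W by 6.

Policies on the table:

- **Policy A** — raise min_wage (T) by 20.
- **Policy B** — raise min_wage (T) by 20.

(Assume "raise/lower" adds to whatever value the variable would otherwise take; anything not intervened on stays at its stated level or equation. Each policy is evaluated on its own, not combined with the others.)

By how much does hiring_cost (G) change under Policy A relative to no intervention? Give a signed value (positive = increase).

Baseline:
  M = 67
  V = 122
  T = 156 + 2·67 + 6·122 = 1022
  G = 265 + 4·122 − 4·1022 = -3335
Policy A (T + 20):
  M = 67
  V = 122
  T = 156 + 2·67 + 6·122 (+20 from intervention) = 1042
  G = 265 + 4·122 − 4·1042 = -3415
Change in G: -3415 − (-3335) = -80

-80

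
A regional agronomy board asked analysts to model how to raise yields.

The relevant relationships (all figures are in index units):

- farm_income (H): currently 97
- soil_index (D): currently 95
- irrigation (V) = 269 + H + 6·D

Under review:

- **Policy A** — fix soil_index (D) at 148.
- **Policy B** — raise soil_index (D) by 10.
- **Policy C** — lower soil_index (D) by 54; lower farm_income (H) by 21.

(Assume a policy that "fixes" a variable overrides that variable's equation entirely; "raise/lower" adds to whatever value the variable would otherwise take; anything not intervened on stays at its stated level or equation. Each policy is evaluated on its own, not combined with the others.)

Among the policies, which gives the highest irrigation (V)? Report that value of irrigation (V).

Policy A (D := 148):
  H = 97
  D = 148
  V = 269 + 97 + 6·148 = 1254
Policy B (D + 10):
  H = 97
  D = 95 + 10 = 105
  V = 269 + 97 + 6·105 = 996
Policy C (D − 54, H − 21):
  H = 97 − 21 = 76
  D = 95 − 54 = 41
  V = 269 + 76 + 6·41 = 591
Comparing — Policy A: V=1254, Policy B: V=996, Policy C: V=591. Highest is 1254 (Policy A).

1254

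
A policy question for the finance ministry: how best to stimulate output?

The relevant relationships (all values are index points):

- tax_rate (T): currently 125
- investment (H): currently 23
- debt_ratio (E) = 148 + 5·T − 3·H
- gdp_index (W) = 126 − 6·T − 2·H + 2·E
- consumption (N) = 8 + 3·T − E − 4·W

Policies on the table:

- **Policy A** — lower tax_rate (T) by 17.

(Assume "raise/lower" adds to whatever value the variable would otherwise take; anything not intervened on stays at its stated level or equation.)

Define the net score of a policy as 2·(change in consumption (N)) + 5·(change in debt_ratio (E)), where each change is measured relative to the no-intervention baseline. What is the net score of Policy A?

187

Baseline:
  T = 125
  H = 23
  E = 148 + 5·125 − 3·23 = 704
  W = 126 − 6·125 − 2·23 + 2·704 = 738
  N = 8 + 3·125 − 704 − 4·738 = -3273
Policy A (T − 17):
  T = 125 − 17 = 108
  H = 23
  E = 148 + 5·108 − 3·23 = 619
  W = 126 − 6·108 − 2·23 + 2·619 = 670
  N = 8 + 3·108 − 619 − 4·670 = -2967
ΔN = -2967 − (-3273) = 306; ΔE = 619 − 704 = -85
Score = 2·306 + 5·(-85) = 187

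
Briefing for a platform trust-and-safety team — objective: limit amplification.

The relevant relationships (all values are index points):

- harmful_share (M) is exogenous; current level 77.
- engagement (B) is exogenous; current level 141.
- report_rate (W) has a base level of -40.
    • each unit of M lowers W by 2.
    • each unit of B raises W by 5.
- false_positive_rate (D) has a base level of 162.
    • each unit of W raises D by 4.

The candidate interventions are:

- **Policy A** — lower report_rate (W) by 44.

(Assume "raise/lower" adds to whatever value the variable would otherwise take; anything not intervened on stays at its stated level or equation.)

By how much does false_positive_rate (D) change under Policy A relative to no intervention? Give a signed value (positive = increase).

Baseline:
  M = 77
  B = 141
  W = -40 − 2·77 + 5·141 = 511
  D = 162 + 4·511 = 2206
Policy A (W − 44):
  M = 77
  B = 141
  W = -40 − 2·77 + 5·141 (−44 from intervention) = 467
  D = 162 + 4·467 = 2030
Change in D: 2030 − 2206 = -176

-176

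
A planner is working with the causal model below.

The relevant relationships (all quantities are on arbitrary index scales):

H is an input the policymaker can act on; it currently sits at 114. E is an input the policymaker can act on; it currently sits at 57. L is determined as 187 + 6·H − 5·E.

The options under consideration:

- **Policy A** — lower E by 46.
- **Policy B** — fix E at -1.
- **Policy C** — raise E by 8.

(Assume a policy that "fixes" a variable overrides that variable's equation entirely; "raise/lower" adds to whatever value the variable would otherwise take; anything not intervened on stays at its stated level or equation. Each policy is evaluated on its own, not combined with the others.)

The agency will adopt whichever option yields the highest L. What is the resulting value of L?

Policy A (E − 46):
  H = 114
  E = 57 − 46 = 11
  L = 187 + 6·114 − 5·11 = 816
Policy B (E := -1):
  H = 114
  E = -1
  L = 187 + 6·114 − 5·(-1) = 876
Policy C (E + 8):
  H = 114
  E = 57 + 8 = 65
  L = 187 + 6·114 − 5·65 = 546
Comparing — Policy A: L=816, Policy B: L=876, Policy C: L=546. Highest is 876 (Policy B).

876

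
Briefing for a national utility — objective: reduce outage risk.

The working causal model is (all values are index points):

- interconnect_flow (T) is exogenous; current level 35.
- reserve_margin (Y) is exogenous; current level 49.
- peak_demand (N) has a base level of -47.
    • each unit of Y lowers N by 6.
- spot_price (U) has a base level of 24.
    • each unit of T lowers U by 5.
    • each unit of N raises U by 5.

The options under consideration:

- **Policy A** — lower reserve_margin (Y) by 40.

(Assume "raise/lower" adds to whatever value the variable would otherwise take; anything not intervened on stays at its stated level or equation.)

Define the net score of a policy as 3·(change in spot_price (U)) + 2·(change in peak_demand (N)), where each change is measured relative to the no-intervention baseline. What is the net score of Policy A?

4080

Baseline:
  T = 35
  Y = 49
  N = -47 − 6·49 = -341
  U = 24 − 5·35 + 5·(-341) = -1856
Policy A (Y − 40):
  T = 35
  Y = 49 − 40 = 9
  N = -47 − 6·9 = -101
  U = 24 − 5·35 + 5·(-101) = -656
ΔU = -656 − (-1856) = 1200; ΔN = -101 − (-341) = 240
Score = 3·1200 + 2·240 = 4080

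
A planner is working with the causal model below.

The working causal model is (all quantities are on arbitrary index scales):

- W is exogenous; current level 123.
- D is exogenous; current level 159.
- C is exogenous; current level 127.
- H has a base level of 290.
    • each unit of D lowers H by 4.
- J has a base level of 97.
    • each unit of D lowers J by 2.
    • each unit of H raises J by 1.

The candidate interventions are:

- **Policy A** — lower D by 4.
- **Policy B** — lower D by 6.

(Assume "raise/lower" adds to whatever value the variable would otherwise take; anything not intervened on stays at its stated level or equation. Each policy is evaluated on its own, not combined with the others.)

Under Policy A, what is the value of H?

-330

Policy A (D − 4):
  D = 159 − 4 = 155
  H = 290 − 4·155 = -330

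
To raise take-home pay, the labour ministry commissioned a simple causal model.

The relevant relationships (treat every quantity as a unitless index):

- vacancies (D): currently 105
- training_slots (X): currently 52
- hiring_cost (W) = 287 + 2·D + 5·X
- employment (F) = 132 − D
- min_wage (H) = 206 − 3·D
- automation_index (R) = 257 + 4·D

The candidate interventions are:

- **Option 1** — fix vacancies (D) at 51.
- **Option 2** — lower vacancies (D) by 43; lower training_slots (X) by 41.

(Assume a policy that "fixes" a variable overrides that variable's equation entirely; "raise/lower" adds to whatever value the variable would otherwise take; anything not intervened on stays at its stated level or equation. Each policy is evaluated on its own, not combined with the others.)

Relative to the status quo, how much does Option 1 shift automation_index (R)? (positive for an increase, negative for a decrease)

-216

Baseline:
  D = 105
  R = 257 + 4·105 = 677
Option 1 (D := 51):
  D = 51
  R = 257 + 4·51 = 461
Change in R: 461 − 677 = -216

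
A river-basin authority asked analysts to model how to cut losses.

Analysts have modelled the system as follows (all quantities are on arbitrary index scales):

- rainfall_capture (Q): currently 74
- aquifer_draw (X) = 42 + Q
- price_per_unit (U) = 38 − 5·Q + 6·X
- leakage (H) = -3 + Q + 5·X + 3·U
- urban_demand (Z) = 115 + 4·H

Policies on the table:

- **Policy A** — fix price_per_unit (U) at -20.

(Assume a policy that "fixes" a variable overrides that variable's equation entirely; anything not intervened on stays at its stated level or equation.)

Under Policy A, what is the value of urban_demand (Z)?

2479

Policy A (U := -20):
  Q = 74
  X = 42 + 74 = 116
  U = -20
  H = -3 + 74 + 5·116 + 3·(-20) = 591
  Z = 115 + 4·591 = 2479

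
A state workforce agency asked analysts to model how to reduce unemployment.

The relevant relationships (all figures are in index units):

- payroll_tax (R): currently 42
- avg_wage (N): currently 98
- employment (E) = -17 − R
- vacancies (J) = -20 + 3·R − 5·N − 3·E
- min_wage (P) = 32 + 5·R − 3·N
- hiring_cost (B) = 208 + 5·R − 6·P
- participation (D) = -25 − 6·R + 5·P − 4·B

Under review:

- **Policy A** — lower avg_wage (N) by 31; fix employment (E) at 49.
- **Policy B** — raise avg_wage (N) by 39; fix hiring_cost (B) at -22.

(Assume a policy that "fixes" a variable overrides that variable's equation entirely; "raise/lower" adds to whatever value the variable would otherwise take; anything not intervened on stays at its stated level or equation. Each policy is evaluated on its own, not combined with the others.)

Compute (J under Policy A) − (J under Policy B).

Policy A (N − 31, E := 49):
  R = 42
  N = 98 − 31 = 67
  E = 49
  J = -20 + 3·42 − 5·67 − 3·49 = -376
Policy B (N + 39, B := -22):
  R = 42
  N = 98 + 39 = 137
  E = -17 − 42 = -59
  J = -20 + 3·42 − 5·137 − 3·(-59) = -402
J: -376 − (-402) = 26

26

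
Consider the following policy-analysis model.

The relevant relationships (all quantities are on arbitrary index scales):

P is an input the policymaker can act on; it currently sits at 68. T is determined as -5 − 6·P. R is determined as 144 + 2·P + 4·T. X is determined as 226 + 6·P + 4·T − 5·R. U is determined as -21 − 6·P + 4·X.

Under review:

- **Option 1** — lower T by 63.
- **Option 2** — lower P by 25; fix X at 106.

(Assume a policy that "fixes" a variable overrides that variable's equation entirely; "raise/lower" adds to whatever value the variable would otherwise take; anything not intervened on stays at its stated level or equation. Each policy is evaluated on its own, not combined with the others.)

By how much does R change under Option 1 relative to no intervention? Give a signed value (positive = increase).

-252

Baseline:
  P = 68
  T = -5 − 6·68 = -413
  R = 144 + 2·68 + 4·(-413) = -1372
Option 1 (T − 63):
  P = 68
  T = -5 − 6·68 (−63 from intervention) = -476
  R = 144 + 2·68 + 4·(-476) = -1624
Change in R: -1624 − (-1372) = -252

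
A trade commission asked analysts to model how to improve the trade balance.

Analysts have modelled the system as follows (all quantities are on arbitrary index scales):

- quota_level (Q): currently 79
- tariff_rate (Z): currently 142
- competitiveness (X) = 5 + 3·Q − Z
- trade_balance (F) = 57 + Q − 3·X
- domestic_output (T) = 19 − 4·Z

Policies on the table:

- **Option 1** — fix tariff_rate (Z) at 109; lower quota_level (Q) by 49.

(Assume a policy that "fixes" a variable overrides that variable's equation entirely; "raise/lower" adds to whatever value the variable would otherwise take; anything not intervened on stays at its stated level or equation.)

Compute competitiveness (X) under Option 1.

Option 1 (Z := 109, Q − 49):
  Q = 79 − 49 = 30
  Z = 109
  X = 5 + 3·30 − 109 = -14

-14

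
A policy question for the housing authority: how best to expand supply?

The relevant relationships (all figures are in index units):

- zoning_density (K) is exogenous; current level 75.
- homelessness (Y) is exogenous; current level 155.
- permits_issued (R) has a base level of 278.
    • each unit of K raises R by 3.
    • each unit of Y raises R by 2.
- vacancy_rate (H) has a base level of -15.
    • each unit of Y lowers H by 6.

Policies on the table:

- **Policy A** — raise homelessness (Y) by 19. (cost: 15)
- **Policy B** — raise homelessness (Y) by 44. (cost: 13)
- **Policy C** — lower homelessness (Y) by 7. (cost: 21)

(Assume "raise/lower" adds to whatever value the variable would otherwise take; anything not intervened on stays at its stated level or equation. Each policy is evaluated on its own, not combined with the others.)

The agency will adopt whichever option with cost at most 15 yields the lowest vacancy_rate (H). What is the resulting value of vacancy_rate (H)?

Policy A (Y + 19):
  Y = 155 + 19 = 174
  H = -15 − 6·174 = -1059
Policy B (Y + 44):
  Y = 155 + 44 = 199
  H = -15 − 6·199 = -1209
Comparing — Policy A: H=-1059, Policy B: H=-1209. Lowest is -1209 (Policy B).

-1209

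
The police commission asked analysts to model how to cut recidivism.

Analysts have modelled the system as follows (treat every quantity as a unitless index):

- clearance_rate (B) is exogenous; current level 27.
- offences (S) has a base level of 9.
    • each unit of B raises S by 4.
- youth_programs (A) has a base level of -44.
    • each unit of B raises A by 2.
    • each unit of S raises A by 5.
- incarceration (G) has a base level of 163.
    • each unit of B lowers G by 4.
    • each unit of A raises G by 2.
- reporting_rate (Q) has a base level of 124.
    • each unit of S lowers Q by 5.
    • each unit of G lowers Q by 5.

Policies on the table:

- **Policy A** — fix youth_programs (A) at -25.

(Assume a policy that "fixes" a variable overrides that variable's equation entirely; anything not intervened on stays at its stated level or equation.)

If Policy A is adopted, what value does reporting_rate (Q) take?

-486

Policy A (A := -25):
  B = 27
  S = 9 + 4·27 = 117
  A = -25
  G = 163 − 4·27 + 2·(-25) = 5
  Q = 124 − 5·117 − 5·5 = -486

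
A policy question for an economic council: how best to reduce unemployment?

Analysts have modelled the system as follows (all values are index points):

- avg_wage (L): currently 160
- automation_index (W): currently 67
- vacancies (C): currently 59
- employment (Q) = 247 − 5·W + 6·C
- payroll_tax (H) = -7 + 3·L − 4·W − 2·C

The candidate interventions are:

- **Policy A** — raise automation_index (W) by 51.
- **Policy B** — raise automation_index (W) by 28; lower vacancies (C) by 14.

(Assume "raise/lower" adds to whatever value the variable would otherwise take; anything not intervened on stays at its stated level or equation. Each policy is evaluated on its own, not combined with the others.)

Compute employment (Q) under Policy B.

Policy B (W + 28, C − 14):
  W = 67 + 28 = 95
  C = 59 − 14 = 45
  Q = 247 − 5·95 + 6·45 = 42

42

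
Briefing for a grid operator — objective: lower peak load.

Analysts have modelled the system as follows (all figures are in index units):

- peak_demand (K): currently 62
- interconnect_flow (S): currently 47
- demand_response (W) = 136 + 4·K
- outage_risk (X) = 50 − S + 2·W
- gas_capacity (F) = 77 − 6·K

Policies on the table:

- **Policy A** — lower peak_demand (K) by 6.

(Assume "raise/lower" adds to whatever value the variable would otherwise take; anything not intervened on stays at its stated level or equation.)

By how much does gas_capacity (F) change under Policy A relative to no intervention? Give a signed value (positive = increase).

36

Baseline:
  K = 62
  F = 77 − 6·62 = -295
Policy A (K − 6):
  K = 62 − 6 = 56
  F = 77 − 6·56 = -259
Change in F: -259 − (-295) = 36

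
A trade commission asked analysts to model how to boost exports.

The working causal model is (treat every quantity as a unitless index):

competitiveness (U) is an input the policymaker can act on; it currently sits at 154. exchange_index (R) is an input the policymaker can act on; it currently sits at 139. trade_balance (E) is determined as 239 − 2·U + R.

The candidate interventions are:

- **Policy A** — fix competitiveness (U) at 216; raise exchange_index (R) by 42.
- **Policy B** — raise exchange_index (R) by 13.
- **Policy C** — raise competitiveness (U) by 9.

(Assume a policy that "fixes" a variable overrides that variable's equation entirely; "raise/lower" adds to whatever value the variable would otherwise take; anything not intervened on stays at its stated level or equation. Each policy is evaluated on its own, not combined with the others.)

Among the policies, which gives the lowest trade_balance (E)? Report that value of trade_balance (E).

-12

Policy A (U := 216, R + 42):
  U = 216
  R = 139 + 42 = 181
  E = 239 − 2·216 + 181 = -12
Policy B (R + 13):
  U = 154
  R = 139 + 13 = 152
  E = 239 − 2·154 + 152 = 83
Policy C (U + 9):
  U = 154 + 9 = 163
  R = 139
  E = 239 − 2·163 + 139 = 52
Comparing — Policy A: E=-12, Policy B: E=83, Policy C: E=52. Lowest is -12 (Policy A).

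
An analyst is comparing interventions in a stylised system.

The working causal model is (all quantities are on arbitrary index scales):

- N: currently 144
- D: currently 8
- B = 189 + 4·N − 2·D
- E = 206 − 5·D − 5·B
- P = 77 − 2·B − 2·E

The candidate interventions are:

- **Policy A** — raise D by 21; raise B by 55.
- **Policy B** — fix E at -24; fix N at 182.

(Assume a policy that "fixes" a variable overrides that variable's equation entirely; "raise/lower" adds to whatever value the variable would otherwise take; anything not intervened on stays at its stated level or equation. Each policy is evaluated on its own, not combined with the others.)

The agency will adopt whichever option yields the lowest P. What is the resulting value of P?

Policy A (D + 21, B + 55):
  N = 144
  D = 8 + 21 = 29
  B = 189 + 4·144 − 2·29 (+55 from intervention) = 762
  E = 206 − 5·29 − 5·762 = -3749
  P = 77 − 2·762 − 2·(-3749) = 6051
Policy B (E := -24, N := 182):
  N = 182
  D = 8
  B = 189 + 4·182 − 2·8 = 901
  E = -24
  P = 77 − 2·901 − 2·(-24) = -1677
Comparing — Policy A: P=6051, Policy B: P=-1677. Lowest is -1677 (Policy B).

-1677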